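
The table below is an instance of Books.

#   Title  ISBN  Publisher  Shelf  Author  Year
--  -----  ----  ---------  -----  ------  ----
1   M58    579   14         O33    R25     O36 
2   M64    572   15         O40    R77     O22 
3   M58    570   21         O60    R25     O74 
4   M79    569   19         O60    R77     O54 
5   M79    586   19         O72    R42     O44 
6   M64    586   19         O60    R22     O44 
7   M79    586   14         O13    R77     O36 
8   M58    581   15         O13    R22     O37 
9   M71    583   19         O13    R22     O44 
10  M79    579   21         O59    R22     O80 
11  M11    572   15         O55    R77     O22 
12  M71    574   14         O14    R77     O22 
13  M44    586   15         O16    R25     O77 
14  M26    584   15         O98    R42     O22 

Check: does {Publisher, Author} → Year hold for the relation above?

No

(Publisher=14, Author=R25): row 1 → Year = O36 ✓
(Publisher=15, Author=R77): rows 2, 11 → Year = O22, O22 ✓
(Publisher=21, Author=R25): row 3 → Year = O74 ✓
(Publisher=19, Author=R77): row 4 → Year = O54 ✓
(Publisher=19, Author=R42): row 5 → Year = O44 ✓
(Publisher=19, Author=R22): rows 6, 9 → Year = O44, O44 ✓
(Publisher=14, Author=R77): rows 7, 12 → Year takes values {O36, O22} — violation
(Publisher=15, Author=R22): row 8 → Year = O37 ✓
(Publisher=21, Author=R22): row 10 → Year = O80 ✓
(Publisher=15, Author=R25): row 13 → Year = O77 ✓
(Publisher=15, Author=R42): row 14 → Year = O22 ✓
Two rows agree on {Publisher, Author} but differ on Year, so {Publisher, Author} → Year does not hold.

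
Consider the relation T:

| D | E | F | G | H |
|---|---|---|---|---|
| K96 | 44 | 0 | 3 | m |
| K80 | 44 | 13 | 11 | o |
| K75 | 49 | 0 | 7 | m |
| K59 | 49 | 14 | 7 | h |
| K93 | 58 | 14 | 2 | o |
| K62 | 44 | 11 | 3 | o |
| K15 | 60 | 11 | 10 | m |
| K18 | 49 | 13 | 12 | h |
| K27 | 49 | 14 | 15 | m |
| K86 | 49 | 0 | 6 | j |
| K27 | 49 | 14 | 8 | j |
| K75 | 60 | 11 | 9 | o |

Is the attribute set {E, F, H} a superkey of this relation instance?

Yes

All 12 rows have distinct {E, F, H} values, so {E, F, H} → (all attributes) holds and {E, F, H} is a superkey.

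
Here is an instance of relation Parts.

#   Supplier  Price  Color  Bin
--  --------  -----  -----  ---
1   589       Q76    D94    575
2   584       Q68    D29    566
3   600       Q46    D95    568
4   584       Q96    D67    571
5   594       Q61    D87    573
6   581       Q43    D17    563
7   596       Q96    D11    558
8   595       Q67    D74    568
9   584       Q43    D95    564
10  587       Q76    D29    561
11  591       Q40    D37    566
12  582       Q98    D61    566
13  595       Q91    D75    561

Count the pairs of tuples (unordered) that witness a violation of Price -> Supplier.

3

Price=Q76: violating pairs (1,10) — 1 pair.
Price=Q96: violating pairs (4,7) — 1 pair.
Price=Q43: violating pairs (6,9) — 1 pair.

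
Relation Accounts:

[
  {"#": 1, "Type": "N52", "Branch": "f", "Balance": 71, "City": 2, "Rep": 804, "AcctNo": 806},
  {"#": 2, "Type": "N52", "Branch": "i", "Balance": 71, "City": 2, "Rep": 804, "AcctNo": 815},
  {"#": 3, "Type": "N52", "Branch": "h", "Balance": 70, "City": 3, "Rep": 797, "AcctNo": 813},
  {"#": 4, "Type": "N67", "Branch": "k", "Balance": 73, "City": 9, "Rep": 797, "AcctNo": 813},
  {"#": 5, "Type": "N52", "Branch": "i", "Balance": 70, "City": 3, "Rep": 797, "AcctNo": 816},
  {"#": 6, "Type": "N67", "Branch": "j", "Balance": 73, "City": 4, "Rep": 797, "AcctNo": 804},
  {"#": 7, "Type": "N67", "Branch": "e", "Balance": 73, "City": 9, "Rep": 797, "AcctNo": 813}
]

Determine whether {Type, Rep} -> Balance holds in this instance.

Yes

(Type=N52, Rep=804): rows 1, 2 → Balance = 71, 71 ✓
(Type=N52, Rep=797): rows 3, 5 → Balance = 70, 70 ✓
(Type=N67, Rep=797): rows 4, 6, 7 → Balance = 73, 73, 73 ✓
Every {Type, Rep} value is associated with a single Balance value, so {Type, Rep} -> Balance holds.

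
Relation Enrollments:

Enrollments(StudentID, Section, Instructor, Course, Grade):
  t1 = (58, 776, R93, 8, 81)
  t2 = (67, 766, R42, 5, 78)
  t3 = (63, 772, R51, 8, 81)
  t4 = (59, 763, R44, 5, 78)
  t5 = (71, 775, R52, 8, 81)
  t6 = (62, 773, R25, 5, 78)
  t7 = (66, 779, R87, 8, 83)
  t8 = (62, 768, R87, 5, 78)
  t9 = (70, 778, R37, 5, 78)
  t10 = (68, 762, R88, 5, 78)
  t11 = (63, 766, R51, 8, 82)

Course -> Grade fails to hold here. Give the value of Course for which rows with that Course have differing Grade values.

8

Course=8: rows 1, 3, 5, 7, 11 → Grade takes values {81, 83, 82} — violation
Course=5: rows 2, 4, 6, 8, 9, 10 → Grade = 78, 78, 78, 78, 78, 78 ✓
The only Course value with inconsistent Grade is Course=8.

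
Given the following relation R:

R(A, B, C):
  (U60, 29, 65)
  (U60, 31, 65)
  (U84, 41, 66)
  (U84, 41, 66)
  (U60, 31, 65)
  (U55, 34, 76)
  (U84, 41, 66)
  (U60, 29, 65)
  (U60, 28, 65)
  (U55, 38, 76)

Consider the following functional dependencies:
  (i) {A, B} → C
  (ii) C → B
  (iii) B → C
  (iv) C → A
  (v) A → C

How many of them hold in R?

(i) {A, B} → C: every LHS value maps to a single RHS value — holds.
(ii) C → B: C=65: 5 rows → B takes values {29, 31, 28} — violation; C=76: 2 rows → B takes values {34, 38} — violation — fails.
(iii) B → C: every LHS value maps to a single RHS value — holds.
(iv) C → A: every LHS value maps to a single RHS value — holds.
(v) A → C: every LHS value maps to a single RHS value — holds.
4 of the 5 dependencies hold.

4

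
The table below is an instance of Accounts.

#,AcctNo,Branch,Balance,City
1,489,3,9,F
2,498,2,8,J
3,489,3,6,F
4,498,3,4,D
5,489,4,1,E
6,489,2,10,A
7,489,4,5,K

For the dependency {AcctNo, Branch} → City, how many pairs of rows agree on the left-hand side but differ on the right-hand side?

(AcctNo=489, Branch=3): all 2 rows agree on City — 0 pairs.
(AcctNo=489, Branch=4): violating pairs (5,7) — 1 pair.

1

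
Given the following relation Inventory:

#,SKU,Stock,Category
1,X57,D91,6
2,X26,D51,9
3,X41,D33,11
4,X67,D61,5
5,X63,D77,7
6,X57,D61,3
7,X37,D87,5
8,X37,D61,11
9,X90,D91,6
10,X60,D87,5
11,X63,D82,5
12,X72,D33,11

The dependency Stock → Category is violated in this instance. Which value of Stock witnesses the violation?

Stock=D91: rows 1, 9 → Category = 6, 6 ✓
Stock=D51: row 2 → Category = 9 ✓
Stock=D33: rows 3, 12 → Category = 11, 11 ✓
Stock=D61: rows 4, 6, 8 → Category takes values {5, 3, 11} — violation
Stock=D77: row 5 → Category = 7 ✓
Stock=D87: rows 7, 10 → Category = 5, 5 ✓
Stock=D82: row 11 → Category = 5 ✓
The only Stock value with inconsistent Category is Stock=D61.

D61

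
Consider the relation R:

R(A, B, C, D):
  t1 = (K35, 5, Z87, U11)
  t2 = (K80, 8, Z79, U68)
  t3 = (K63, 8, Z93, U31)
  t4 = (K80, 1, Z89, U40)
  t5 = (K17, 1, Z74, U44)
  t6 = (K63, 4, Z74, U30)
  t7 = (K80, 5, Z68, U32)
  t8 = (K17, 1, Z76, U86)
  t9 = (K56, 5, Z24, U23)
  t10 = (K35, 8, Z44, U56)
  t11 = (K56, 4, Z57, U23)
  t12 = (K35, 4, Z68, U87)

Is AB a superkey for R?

No

Rows 5 and 8 have the same AB value (A=K17, B=1) but are distinct tuples, so AB does not determine every attribute — not a superkey.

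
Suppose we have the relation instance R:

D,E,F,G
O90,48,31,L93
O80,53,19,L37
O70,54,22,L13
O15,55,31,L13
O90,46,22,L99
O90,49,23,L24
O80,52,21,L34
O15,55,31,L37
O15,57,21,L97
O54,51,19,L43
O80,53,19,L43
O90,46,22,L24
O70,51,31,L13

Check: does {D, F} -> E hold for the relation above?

Yes

(D=O90, F=31): 1 row → E = 48 ✓
(D=O80, F=19): 2 rows → E = 53, 53 ✓
(D=O70, F=22): 1 row → E = 54 ✓
(D=O15, F=31): 2 rows → E = 55, 55 ✓
(D=O90, F=22): 2 rows → E = 46, 46 ✓
(D=O90, F=23): 1 row → E = 49 ✓
(D=O80, F=21): 1 row → E = 52 ✓
(D=O15, F=21): 1 row → E = 57 ✓
(D=O54, F=19): 1 row → E = 51 ✓
(D=O70, F=31): 1 row → E = 51 ✓
Every {D, F} value is associated with a single E value, so {D, F} -> E holds.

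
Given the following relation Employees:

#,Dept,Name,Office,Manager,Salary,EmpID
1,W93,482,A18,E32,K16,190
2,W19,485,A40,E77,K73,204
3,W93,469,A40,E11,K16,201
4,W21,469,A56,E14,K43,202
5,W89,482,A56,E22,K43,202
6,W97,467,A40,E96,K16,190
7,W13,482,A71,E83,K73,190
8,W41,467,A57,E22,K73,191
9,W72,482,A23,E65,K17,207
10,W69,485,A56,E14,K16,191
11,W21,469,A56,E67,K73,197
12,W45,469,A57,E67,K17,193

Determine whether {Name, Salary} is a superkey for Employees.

All 12 rows have distinct {Name, Salary} values, so {Name, Salary} → (all attributes) holds and {Name, Salary} is a superkey.

Yes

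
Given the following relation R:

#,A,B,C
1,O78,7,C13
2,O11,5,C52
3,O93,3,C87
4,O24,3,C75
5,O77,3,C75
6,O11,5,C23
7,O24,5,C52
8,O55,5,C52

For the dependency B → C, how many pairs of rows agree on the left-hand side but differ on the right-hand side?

5

B=5: violating pairs (2,6), (6,7), (6,8) — 3 pairs.
B=3: violating pairs (3,4), (3,5) — 2 pairs.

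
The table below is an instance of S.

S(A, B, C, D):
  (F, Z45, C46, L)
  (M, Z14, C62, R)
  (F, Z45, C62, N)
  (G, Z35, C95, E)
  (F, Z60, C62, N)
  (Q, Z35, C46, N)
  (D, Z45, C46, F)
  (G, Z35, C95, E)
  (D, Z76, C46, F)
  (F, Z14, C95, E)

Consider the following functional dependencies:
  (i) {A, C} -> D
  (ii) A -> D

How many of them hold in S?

(i) {A, C} -> D: every LHS value maps to a single RHS value — holds.
(ii) A -> D: A=F: 4 rows → D takes values {L, N, E} — violation — fails.
1 of the 2 dependencies holds.

1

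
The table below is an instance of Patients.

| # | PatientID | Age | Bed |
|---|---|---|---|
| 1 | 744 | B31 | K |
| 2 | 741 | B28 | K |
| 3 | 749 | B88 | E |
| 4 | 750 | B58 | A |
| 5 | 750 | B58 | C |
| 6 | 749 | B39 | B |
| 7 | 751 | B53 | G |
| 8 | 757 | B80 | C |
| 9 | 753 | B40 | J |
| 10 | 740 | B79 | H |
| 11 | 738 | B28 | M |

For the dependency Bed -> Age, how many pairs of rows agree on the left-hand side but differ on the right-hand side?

Bed=K: violating pairs (1,2) — 1 pair.
Bed=C: violating pairs (5,8) — 1 pair.

2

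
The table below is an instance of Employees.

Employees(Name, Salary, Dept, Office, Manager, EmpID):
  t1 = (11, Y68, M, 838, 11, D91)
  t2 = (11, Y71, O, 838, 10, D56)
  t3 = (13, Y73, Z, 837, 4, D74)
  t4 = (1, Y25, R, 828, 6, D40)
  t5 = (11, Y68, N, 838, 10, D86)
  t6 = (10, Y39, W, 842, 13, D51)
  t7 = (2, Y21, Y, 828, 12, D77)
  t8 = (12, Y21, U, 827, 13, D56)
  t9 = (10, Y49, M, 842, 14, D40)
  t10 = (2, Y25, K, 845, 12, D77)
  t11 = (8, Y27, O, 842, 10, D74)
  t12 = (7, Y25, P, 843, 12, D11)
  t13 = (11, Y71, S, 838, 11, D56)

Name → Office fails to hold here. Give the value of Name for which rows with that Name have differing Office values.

2

Name=11: rows 1, 2, 5, 13 → Office = 838, 838, 838, 838 ✓
Name=13: row 3 → Office = 837 ✓
Name=1: row 4 → Office = 828 ✓
Name=10: rows 6, 9 → Office = 842, 842 ✓
Name=2: rows 7, 10 → Office takes values {828, 845} — violation
Name=12: row 8 → Office = 827 ✓
Name=8: row 11 → Office = 842 ✓
Name=7: row 12 → Office = 843 ✓
The only Name value with inconsistent Office is Name=2.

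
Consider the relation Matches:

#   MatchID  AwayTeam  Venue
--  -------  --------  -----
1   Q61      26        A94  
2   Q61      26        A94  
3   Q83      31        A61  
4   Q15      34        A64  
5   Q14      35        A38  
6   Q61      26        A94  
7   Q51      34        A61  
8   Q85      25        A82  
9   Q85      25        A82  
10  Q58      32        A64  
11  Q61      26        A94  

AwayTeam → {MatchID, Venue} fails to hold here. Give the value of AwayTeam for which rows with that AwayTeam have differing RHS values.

34

AwayTeam=26: rows 1, 2, 6, 11 → {MatchID,Venue} = (Q61, A94), (Q61, A94), (Q61, A94), (Q61, A94) ✓
AwayTeam=31: row 3 → {MatchID,Venue} = (Q83, A61) ✓
AwayTeam=34: rows 4, 7 → {MatchID,Venue} takes values {(Q15, A64), (Q51, A61)} — violation
AwayTeam=35: row 5 → {MatchID,Venue} = (Q14, A38) ✓
AwayTeam=25: rows 8, 9 → {MatchID,Venue} = (Q85, A82), (Q85, A82) ✓
AwayTeam=32: row 10 → {MatchID,Venue} = (Q58, A64) ✓
The only AwayTeam value with inconsistent RHS is AwayTeam=34.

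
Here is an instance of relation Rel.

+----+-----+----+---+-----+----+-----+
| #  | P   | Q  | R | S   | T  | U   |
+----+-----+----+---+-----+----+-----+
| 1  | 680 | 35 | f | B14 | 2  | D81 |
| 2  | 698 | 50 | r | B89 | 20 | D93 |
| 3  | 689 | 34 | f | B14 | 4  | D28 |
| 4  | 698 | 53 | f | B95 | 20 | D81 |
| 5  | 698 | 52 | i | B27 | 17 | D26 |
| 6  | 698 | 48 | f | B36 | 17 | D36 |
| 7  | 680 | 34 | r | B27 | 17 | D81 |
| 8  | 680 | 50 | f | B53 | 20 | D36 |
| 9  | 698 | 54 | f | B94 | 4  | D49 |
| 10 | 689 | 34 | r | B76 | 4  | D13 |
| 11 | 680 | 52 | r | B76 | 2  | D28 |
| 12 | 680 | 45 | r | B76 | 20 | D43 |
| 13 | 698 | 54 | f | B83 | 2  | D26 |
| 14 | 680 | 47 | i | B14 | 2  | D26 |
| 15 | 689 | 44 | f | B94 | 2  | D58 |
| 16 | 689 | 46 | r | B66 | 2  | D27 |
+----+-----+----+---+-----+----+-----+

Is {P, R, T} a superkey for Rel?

All 16 rows have distinct {P, R, T} values, so {P, R, T} → (all attributes) holds and {P, R, T} is a superkey.

Yes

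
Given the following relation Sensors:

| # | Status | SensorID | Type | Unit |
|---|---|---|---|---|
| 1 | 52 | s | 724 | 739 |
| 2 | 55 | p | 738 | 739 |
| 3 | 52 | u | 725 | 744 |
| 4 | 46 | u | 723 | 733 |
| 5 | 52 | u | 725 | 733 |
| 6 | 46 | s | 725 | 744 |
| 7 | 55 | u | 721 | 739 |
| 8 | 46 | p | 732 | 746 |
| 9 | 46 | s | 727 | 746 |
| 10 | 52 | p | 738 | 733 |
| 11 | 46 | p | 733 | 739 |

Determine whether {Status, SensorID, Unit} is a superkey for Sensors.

All 11 rows have distinct {Status, SensorID, Unit} values, so {Status, SensorID, Unit} → (all attributes) holds and {Status, SensorID, Unit} is a superkey.

Yes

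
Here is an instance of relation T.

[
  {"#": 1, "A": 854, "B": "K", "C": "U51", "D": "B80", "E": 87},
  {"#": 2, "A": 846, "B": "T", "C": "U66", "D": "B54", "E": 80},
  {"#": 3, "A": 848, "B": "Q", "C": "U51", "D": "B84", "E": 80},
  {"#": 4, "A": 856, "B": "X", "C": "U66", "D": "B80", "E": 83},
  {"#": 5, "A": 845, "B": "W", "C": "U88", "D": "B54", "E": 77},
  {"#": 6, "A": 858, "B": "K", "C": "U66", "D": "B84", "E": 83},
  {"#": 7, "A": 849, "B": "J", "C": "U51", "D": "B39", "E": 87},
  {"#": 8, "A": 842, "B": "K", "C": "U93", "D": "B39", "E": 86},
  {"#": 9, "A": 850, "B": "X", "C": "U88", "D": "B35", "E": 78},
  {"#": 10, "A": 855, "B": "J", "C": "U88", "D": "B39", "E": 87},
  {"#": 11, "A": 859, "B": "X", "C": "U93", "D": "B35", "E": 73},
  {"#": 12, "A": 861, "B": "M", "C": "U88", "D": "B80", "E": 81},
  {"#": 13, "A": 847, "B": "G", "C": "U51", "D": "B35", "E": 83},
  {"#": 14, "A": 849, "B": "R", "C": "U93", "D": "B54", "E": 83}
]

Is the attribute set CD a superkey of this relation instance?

Yes

All 14 rows have distinct CD values, so CD → (all attributes) holds and CD is a superkey.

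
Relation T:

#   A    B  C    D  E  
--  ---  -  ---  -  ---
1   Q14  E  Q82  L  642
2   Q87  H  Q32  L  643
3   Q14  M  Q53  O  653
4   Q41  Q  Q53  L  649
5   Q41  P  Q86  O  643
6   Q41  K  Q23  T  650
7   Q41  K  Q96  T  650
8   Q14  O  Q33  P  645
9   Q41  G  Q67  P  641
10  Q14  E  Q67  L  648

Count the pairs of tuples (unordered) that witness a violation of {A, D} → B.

(A=Q14, D=L): all 2 rows agree on B — 0 pairs.
(A=Q41, D=T): all 2 rows agree on B — 0 pairs.

0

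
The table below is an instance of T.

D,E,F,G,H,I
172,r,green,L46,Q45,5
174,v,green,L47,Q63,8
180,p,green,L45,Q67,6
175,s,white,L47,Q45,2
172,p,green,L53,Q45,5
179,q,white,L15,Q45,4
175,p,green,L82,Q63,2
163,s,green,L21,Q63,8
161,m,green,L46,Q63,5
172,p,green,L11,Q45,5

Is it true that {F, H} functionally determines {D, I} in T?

No

(F=green, H=Q45): 3 rows → {D,I} = (172, 5), (172, 5), (172, 5) ✓
(F=green, H=Q63): 4 rows → {D,I} takes values {(174, 8), (175, 2), (163, 8), (161, 5)} — violation
(F=green, H=Q67): 1 row → {D,I} = (180, 6) ✓
(F=white, H=Q45): 2 rows → {D,I} takes values {(175, 2), (179, 4)} — violation
Two rows agree on {F, H} but differ on {D, I}, so {F, H} -> {D, I} does not hold.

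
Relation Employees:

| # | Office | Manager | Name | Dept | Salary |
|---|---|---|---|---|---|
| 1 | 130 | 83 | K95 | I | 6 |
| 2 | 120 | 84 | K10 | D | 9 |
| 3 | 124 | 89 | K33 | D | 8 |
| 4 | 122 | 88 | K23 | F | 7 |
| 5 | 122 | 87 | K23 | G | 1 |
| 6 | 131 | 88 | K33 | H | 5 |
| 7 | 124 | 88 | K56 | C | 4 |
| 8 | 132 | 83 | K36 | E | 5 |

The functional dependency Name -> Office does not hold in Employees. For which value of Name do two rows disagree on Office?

Name=K95: row 1 → Office = 130 ✓
Name=K10: row 2 → Office = 120 ✓
Name=K33: rows 3, 6 → Office takes values {124, 131} — violation
Name=K23: rows 4, 5 → Office = 122, 122 ✓
Name=K56: row 7 → Office = 124 ✓
Name=K36: row 8 → Office = 132 ✓
The only Name value with inconsistent Office is Name=K33.

K33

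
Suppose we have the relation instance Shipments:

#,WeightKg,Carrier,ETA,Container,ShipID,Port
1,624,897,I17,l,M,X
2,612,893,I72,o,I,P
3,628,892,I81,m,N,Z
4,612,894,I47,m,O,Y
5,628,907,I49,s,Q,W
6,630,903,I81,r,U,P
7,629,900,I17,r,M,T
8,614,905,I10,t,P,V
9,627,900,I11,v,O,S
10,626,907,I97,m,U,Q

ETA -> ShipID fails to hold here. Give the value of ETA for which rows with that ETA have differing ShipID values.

I81

ETA=I17: rows 1, 7 → ShipID = M, M ✓
ETA=I72: row 2 → ShipID = I ✓
ETA=I81: rows 3, 6 → ShipID takes values {N, U} — violation
ETA=I47: row 4 → ShipID = O ✓
ETA=I49: row 5 → ShipID = Q ✓
ETA=I10: row 8 → ShipID = P ✓
ETA=I11: row 9 → ShipID = O ✓
ETA=I97: row 10 → ShipID = U ✓
The only ETA value with inconsistent ShipID is ETA=I81.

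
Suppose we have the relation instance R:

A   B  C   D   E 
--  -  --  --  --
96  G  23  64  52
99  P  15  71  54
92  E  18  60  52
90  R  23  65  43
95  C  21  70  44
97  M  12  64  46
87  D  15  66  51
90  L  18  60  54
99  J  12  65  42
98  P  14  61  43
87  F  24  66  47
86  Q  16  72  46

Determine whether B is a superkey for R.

Two distinct rows share B=P, so B does not determine every attribute — not a superkey.

No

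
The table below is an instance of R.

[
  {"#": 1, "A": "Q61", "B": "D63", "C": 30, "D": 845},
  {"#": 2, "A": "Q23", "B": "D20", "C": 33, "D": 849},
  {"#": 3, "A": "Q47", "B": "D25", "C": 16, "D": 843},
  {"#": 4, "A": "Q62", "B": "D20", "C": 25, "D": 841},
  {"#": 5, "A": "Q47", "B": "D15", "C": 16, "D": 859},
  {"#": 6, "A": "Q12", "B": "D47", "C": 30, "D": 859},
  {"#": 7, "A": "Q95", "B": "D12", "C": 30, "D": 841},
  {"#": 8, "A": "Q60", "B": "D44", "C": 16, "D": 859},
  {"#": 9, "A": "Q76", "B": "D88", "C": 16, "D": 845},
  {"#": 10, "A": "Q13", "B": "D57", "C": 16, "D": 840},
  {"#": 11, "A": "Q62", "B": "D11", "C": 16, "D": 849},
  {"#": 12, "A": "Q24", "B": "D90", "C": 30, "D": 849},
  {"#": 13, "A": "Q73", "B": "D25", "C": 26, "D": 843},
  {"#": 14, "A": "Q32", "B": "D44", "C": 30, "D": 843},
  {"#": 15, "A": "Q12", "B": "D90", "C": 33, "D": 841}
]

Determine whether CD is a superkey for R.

Rows 5 and 8 have the same CD value (C=16, D=859) but are distinct tuples, so CD does not determine every attribute — not a superkey.

No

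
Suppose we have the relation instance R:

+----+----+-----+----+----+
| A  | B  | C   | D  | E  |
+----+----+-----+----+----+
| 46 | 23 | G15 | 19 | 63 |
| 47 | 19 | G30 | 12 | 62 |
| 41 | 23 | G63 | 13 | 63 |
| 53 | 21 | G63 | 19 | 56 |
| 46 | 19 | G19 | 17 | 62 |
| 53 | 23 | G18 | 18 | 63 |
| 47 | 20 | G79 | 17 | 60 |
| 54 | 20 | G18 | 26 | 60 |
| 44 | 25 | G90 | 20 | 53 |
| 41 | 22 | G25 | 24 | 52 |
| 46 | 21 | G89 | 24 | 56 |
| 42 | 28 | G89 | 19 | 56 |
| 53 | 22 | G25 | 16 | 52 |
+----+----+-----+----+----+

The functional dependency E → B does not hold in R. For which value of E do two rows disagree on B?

56

E=63: 3 rows → B = 23, 23, 23 ✓
E=62: 2 rows → B = 19, 19 ✓
E=56: 3 rows → B takes values {21, 28} — violation
E=60: 2 rows → B = 20, 20 ✓
E=53: 1 row → B = 25 ✓
E=52: 2 rows → B = 22, 22 ✓
The only E value with inconsistent B is E=56.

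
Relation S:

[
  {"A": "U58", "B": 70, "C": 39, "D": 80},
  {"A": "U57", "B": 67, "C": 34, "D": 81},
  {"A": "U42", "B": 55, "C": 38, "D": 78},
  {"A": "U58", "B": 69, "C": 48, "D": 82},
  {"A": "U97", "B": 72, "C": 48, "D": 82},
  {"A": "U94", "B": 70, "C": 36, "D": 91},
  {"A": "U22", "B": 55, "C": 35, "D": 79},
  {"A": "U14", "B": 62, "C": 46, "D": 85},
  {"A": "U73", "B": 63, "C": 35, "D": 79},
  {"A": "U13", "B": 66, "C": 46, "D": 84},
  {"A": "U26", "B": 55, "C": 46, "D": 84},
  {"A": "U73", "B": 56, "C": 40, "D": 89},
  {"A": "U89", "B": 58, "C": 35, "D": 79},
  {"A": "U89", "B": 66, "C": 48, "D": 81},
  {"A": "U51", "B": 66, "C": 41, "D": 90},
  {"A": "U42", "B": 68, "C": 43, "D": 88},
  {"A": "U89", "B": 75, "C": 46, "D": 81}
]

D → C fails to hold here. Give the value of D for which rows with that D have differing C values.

D=80: 1 row → C = 39 ✓
D=81: 3 rows → C takes values {34, 48, 46} — violation
D=78: 1 row → C = 38 ✓
D=82: 2 rows → C = 48, 48 ✓
D=91: 1 row → C = 36 ✓
D=79: 3 rows → C = 35, 35, 35 ✓
D=85: 1 row → C = 46 ✓
D=84: 2 rows → C = 46, 46 ✓
D=89: 1 row → C = 40 ✓
D=90: 1 row → C = 41 ✓
D=88: 1 row → C = 43 ✓
The only D value with inconsistent C is D=81.

81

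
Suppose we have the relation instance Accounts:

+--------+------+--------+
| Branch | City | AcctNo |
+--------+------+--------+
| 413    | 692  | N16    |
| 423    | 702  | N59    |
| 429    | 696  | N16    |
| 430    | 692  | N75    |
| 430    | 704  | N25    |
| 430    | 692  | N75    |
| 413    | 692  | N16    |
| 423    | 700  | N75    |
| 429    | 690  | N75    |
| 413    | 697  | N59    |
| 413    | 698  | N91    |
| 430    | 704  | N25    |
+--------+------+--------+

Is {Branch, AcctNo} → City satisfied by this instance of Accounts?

Yes

(Branch=413, AcctNo=N16): 2 rows → City = 692, 692 ✓
(Branch=423, AcctNo=N59): 1 row → City = 702 ✓
(Branch=429, AcctNo=N16): 1 row → City = 696 ✓
(Branch=430, AcctNo=N75): 2 rows → City = 692, 692 ✓
(Branch=430, AcctNo=N25): 2 rows → City = 704, 704 ✓
(Branch=423, AcctNo=N75): 1 row → City = 700 ✓
(Branch=429, AcctNo=N75): 1 row → City = 690 ✓
(Branch=413, AcctNo=N59): 1 row → City = 697 ✓
(Branch=413, AcctNo=N91): 1 row → City = 698 ✓
Every {Branch, AcctNo} value is associated with a single City value, so {Branch, AcctNo} → City holds.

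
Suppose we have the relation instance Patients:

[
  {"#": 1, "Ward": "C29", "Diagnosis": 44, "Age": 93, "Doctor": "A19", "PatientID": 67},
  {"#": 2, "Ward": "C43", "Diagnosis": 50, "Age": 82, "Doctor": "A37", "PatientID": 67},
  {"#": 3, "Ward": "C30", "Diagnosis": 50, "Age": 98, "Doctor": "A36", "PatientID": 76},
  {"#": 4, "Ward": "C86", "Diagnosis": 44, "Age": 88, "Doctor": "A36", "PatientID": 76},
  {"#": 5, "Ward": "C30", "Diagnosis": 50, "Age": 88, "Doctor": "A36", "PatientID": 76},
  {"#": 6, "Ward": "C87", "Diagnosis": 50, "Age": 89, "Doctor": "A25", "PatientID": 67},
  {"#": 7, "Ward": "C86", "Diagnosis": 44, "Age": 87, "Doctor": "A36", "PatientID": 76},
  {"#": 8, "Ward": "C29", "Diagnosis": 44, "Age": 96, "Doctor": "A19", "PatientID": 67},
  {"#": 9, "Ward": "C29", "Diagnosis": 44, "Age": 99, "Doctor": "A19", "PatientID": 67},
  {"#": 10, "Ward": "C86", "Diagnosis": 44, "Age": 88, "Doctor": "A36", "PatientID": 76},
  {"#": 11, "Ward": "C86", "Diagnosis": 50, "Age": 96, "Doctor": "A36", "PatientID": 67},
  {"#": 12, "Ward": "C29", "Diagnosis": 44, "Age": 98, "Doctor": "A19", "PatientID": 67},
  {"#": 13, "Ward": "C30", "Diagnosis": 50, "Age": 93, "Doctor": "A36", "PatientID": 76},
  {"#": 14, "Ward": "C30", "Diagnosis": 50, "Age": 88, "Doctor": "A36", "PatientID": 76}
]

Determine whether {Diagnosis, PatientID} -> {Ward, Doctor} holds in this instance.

(Diagnosis=44, PatientID=67): rows 1, 8, 9, 12 → {Ward,Doctor} = (C29, A19), (C29, A19), (C29, A19), (C29, A19) ✓
(Diagnosis=50, PatientID=67): rows 2, 6, 11 → {Ward,Doctor} takes values {(C43, A37), (C87, A25), (C86, A36)} — violation
(Diagnosis=50, PatientID=76): rows 3, 5, 13, 14 → {Ward,Doctor} = (C30, A36), (C30, A36), (C30, A36), (C30, A36) ✓
(Diagnosis=44, PatientID=76): rows 4, 7, 10 → {Ward,Doctor} = (C86, A36), (C86, A36), (C86, A36) ✓
Two rows agree on {Diagnosis, PatientID} but differ on {Ward, Doctor}, so {Diagnosis, PatientID} -> {Ward, Doctor} does not hold.

No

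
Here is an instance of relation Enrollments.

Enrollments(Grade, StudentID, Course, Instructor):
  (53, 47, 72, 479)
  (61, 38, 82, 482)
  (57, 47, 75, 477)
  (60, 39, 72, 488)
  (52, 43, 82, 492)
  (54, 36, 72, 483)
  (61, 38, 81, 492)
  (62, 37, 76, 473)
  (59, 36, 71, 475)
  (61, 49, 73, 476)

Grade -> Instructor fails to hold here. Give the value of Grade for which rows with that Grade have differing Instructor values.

Grade=53: 1 row → Instructor = 479 ✓
Grade=61: 3 rows → Instructor takes values {482, 492, 476} — violation
Grade=57: 1 row → Instructor = 477 ✓
Grade=60: 1 row → Instructor = 488 ✓
Grade=52: 1 row → Instructor = 492 ✓
Grade=54: 1 row → Instructor = 483 ✓
Grade=62: 1 row → Instructor = 473 ✓
Grade=59: 1 row → Instructor = 475 ✓
The only Grade value with inconsistent Instructor is Grade=61.

61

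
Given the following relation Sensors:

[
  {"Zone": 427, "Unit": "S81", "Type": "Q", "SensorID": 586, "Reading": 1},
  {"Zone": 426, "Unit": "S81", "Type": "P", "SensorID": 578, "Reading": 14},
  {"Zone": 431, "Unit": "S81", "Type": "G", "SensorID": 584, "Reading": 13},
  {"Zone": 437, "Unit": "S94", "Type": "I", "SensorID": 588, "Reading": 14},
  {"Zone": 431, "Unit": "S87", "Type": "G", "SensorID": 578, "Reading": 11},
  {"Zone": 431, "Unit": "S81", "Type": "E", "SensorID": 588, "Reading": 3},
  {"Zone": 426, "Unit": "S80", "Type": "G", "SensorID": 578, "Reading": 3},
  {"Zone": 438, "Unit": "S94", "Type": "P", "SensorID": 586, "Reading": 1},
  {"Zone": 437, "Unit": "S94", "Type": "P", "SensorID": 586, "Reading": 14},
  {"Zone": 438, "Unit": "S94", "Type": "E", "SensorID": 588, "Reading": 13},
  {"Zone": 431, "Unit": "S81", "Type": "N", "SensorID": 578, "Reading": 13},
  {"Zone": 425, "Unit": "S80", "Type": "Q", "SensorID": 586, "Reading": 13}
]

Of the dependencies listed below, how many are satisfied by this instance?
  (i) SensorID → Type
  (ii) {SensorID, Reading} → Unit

(i) SensorID → Type: SensorID=586: 4 rows → Type takes values {Q, P} — violation; SensorID=578: 4 rows → Type takes values {P, G, N} — violation; SensorID=588: 3 rows → Type takes values {I, E} — violation — fails.
(ii) {SensorID, Reading} → Unit: (SensorID=586, Reading=1): 2 rows → Unit takes values {S81, S94} — violation — fails.
None of the 2 dependencies hold.

0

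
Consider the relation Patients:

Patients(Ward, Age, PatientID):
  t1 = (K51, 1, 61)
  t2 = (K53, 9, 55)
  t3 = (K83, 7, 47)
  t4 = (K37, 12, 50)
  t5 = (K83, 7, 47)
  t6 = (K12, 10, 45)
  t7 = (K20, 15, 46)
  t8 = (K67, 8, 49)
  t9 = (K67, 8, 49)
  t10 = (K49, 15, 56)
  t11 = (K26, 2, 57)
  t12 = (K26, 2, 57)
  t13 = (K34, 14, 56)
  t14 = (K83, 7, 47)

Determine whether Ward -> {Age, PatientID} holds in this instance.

Yes

Ward=K51: row 1 → {Age,PatientID} = (1, 61) ✓
Ward=K53: row 2 → {Age,PatientID} = (9, 55) ✓
Ward=K83: rows 3, 5, 14 → {Age,PatientID} = (7, 47), (7, 47), (7, 47) ✓
Ward=K37: row 4 → {Age,PatientID} = (12, 50) ✓
Ward=K12: row 6 → {Age,PatientID} = (10, 45) ✓
Ward=K20: row 7 → {Age,PatientID} = (15, 46) ✓
Ward=K67: rows 8, 9 → {Age,PatientID} = (8, 49), (8, 49) ✓
Ward=K49: row 10 → {Age,PatientID} = (15, 56) ✓
Ward=K26: rows 11, 12 → {Age,PatientID} = (2, 57), (2, 57) ✓
Ward=K34: row 13 → {Age,PatientID} = (14, 56) ✓
Every Ward value is associated with a single {Age, PatientID} value, so Ward -> {Age, PatientID} holds.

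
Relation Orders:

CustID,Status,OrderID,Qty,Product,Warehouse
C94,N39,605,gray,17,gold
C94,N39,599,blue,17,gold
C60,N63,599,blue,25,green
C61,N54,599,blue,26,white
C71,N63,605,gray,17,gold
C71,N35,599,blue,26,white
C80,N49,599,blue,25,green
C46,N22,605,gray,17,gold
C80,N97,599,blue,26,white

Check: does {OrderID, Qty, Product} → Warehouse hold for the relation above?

Yes

(OrderID=605, Qty=gray, Product=17): 3 rows → Warehouse = gold, gold, gold ✓
(OrderID=599, Qty=blue, Product=17): 1 row → Warehouse = gold ✓
(OrderID=599, Qty=blue, Product=25): 2 rows → Warehouse = green, green ✓
(OrderID=599, Qty=blue, Product=26): 3 rows → Warehouse = white, white, white ✓
Every {OrderID, Qty, Product} value is associated with a single Warehouse value, so {OrderID, Qty, Product} → Warehouse holds.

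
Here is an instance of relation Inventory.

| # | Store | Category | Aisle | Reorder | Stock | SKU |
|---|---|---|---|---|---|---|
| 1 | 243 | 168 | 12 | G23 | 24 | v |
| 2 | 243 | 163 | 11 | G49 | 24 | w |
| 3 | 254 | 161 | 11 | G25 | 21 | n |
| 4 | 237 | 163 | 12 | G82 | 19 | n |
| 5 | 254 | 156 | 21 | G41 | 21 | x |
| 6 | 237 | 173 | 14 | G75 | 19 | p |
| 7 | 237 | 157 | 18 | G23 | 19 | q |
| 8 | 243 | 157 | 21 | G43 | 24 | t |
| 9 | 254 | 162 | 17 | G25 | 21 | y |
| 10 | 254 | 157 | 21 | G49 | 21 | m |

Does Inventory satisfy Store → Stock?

Store=243: rows 1, 2, 8 → Stock = 24, 24, 24 ✓
Store=254: rows 3, 5, 9, 10 → Stock = 21, 21, 21, 21 ✓
Store=237: rows 4, 6, 7 → Stock = 19, 19, 19 ✓
Every Store value is associated with a single Stock value, so Store → Stock holds.

Yes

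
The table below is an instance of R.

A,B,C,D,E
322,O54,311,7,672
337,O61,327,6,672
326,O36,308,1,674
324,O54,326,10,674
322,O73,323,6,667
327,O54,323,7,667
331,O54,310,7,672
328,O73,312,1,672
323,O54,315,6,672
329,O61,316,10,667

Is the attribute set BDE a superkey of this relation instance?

No

Two distinct rows share (B=O54, D=7, E=672), so BDE does not determine every attribute — not a superkey.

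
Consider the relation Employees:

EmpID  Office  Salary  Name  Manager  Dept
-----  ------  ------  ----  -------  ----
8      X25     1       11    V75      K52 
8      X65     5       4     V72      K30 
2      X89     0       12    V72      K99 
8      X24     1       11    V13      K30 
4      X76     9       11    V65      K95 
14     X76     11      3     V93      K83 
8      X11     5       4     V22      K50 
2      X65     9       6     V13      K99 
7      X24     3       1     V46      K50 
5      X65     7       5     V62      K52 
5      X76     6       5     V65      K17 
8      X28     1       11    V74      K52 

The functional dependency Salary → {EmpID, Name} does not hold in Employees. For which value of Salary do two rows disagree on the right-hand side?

Salary=1: 3 rows → {EmpID,Name} = (8, 11), (8, 11), (8, 11) ✓
Salary=5: 2 rows → {EmpID,Name} = (8, 4), (8, 4) ✓
Salary=0: 1 row → {EmpID,Name} = (2, 12) ✓
Salary=9: 2 rows → {EmpID,Name} takes values {(4, 11), (2, 6)} — violation
Salary=11: 1 row → {EmpID,Name} = (14, 3) ✓
Salary=3: 1 row → {EmpID,Name} = (7, 1) ✓
Salary=7: 1 row → {EmpID,Name} = (5, 5) ✓
Salary=6: 1 row → {EmpID,Name} = (5, 5) ✓
The only Salary value with inconsistent RHS is Salary=9.

9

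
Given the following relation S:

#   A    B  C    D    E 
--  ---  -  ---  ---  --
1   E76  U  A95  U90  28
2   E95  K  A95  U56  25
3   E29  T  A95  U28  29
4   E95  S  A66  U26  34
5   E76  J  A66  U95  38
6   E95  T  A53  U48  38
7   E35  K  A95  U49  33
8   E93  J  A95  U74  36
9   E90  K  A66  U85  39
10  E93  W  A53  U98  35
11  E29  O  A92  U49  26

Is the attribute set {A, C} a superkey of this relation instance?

All 11 rows have distinct {A, C} values, so {A, C} → (all attributes) holds and {A, C} is a superkey.

Yes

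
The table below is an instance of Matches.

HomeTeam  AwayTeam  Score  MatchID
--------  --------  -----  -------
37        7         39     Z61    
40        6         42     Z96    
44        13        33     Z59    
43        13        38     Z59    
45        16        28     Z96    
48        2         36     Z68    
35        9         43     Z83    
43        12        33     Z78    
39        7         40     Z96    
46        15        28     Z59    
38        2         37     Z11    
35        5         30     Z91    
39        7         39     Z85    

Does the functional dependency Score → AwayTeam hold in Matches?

Score=39: 2 rows → AwayTeam = 7, 7 ✓
Score=42: 1 row → AwayTeam = 6 ✓
Score=33: 2 rows → AwayTeam takes values {13, 12} — violation
Score=38: 1 row → AwayTeam = 13 ✓
Score=28: 2 rows → AwayTeam takes values {16, 15} — violation
Score=36: 1 row → AwayTeam = 2 ✓
Score=43: 1 row → AwayTeam = 9 ✓
Score=40: 1 row → AwayTeam = 7 ✓
Score=37: 1 row → AwayTeam = 2 ✓
Score=30: 1 row → AwayTeam = 5 ✓
Two rows agree on Score but differ on AwayTeam, so Score → AwayTeam does not hold.

No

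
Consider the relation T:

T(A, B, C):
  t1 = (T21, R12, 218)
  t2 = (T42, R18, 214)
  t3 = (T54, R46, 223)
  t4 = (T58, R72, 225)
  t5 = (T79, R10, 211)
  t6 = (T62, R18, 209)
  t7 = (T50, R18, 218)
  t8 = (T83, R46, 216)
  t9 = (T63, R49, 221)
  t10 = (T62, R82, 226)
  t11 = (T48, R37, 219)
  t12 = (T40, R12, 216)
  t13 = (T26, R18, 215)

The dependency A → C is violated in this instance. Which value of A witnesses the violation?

A=T21: row 1 → C = 218 ✓
A=T42: row 2 → C = 214 ✓
A=T54: row 3 → C = 223 ✓
A=T58: row 4 → C = 225 ✓
A=T79: row 5 → C = 211 ✓
A=T62: rows 6, 10 → C takes values {209, 226} — violation
A=T50: row 7 → C = 218 ✓
A=T83: row 8 → C = 216 ✓
A=T63: row 9 → C = 221 ✓
A=T48: row 11 → C = 219 ✓
A=T40: row 12 → C = 216 ✓
A=T26: row 13 → C = 215 ✓
The only A value with inconsistent C is A=T62.

T62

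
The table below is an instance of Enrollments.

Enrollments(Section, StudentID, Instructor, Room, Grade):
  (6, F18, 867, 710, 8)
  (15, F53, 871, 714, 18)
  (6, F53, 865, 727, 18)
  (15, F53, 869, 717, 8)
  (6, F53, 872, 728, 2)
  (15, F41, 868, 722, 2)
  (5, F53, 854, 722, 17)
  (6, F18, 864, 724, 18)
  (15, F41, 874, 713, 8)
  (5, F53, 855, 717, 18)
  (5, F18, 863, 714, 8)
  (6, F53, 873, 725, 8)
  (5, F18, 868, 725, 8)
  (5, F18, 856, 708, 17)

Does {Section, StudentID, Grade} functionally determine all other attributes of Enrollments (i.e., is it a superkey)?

Two distinct rows share (Section=5, StudentID=F18, Grade=8), so {Section, StudentID, Grade} does not determine every attribute — not a superkey.

No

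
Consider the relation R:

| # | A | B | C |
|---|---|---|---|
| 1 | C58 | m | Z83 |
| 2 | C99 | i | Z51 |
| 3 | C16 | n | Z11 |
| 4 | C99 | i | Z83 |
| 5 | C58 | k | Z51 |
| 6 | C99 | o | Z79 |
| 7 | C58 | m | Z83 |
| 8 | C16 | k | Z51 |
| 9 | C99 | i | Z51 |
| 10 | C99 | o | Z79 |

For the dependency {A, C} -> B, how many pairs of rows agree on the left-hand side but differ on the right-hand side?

0

(A=C58, C=Z83): all 2 rows agree on B — 0 pairs.
(A=C99, C=Z51): all 2 rows agree on B — 0 pairs.
(A=C99, C=Z79): all 2 rows agree on B — 0 pairs.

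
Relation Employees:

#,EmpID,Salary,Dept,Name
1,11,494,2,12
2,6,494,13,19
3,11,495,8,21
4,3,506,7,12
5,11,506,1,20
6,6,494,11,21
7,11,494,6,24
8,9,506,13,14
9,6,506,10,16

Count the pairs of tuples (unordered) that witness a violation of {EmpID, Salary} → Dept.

(EmpID=11, Salary=494): violating pairs (1,7) — 1 pair.
(EmpID=6, Salary=494): violating pairs (2,6) — 1 pair.

2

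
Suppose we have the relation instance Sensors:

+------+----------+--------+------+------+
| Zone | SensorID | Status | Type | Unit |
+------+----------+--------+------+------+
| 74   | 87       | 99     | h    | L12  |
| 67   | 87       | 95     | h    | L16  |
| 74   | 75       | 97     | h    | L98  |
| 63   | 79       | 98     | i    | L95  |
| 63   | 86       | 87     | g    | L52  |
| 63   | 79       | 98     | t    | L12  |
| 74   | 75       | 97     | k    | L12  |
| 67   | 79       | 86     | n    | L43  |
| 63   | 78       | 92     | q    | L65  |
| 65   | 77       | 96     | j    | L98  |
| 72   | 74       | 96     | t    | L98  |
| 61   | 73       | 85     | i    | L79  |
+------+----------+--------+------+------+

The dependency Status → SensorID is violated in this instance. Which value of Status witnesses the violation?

Status=99: 1 row → SensorID = 87 ✓
Status=95: 1 row → SensorID = 87 ✓
Status=97: 2 rows → SensorID = 75, 75 ✓
Status=98: 2 rows → SensorID = 79, 79 ✓
Status=87: 1 row → SensorID = 86 ✓
Status=86: 1 row → SensorID = 79 ✓
Status=92: 1 row → SensorID = 78 ✓
Status=96: 2 rows → SensorID takes values {77, 74} — violation
Status=85: 1 row → SensorID = 73 ✓
The only Status value with inconsistent SensorID is Status=96.

96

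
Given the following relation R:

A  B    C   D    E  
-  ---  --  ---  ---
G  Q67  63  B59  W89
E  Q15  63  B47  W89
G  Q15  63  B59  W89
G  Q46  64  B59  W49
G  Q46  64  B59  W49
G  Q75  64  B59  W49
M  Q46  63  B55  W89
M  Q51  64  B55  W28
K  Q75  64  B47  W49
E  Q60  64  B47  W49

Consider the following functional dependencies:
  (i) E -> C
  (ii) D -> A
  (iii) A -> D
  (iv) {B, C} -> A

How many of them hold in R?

2

(i) E -> C: every LHS value maps to a single RHS value — holds.
(ii) D -> A: D=B47: 3 rows → A takes values {E, K} — violation — fails.
(iii) A -> D: every LHS value maps to a single RHS value — holds.
(iv) {B, C} -> A: (B=Q15, C=63): 2 rows → A takes values {E, G} — violation; (B=Q75, C=64): 2 rows → A takes values {G, K} — violation — fails.
2 of the 4 dependencies hold.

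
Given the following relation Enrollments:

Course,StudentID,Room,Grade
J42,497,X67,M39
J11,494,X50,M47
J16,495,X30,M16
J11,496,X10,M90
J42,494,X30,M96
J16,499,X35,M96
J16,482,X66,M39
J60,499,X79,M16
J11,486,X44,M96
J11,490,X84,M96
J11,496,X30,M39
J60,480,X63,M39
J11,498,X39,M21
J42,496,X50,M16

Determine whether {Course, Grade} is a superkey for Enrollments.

Two distinct rows share (Course=J11, Grade=M96), so {Course, Grade} does not determine every attribute — not a superkey.

No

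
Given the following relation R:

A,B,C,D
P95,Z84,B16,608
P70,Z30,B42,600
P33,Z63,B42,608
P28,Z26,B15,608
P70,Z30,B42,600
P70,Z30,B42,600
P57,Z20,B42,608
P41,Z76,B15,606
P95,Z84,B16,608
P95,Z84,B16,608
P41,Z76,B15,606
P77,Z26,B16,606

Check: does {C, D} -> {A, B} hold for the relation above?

No

(C=B16, D=608): 3 rows → {A,B} = (P95, Z84), (P95, Z84), (P95, Z84) ✓
(C=B42, D=600): 3 rows → {A,B} = (P70, Z30), (P70, Z30), (P70, Z30) ✓
(C=B42, D=608): 2 rows → {A,B} takes values {(P33, Z63), (P57, Z20)} — violation
(C=B15, D=608): 1 row → {A,B} = (P28, Z26) ✓
(C=B15, D=606): 2 rows → {A,B} = (P41, Z76), (P41, Z76) ✓
(C=B16, D=606): 1 row → {A,B} = (P77, Z26) ✓
Two rows agree on {C, D} but differ on {A, B}, so {C, D} -> {A, B} does not hold.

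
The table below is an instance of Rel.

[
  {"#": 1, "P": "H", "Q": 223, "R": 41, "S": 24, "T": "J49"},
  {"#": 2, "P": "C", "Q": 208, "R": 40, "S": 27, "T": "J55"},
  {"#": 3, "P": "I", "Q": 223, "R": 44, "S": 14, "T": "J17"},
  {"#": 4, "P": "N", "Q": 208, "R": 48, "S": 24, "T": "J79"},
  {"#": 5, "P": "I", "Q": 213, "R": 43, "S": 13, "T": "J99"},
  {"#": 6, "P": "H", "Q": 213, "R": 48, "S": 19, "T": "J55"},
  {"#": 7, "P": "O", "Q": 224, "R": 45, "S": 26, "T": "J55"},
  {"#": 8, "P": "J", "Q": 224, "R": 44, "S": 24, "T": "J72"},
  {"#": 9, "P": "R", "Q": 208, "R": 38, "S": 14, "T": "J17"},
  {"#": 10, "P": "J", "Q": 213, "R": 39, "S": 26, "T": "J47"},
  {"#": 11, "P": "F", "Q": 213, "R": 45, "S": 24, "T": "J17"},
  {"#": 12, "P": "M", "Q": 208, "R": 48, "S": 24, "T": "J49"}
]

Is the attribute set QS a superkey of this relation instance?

Rows 4 and 12 have the same QS value (Q=208, S=24) but are distinct tuples, so QS does not determine every attribute — not a superkey.

No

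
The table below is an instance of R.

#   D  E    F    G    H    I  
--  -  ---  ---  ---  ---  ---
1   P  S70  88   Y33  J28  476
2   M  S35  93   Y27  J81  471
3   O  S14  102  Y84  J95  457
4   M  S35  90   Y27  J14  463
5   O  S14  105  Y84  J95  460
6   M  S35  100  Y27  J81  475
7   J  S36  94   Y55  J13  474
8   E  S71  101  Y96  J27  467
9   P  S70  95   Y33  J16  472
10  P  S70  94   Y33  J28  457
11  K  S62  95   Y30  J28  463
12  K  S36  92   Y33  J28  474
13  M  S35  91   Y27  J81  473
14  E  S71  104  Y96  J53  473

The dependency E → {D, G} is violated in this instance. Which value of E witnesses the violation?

E=S70: rows 1, 9, 10 → {D,G} = (P, Y33), (P, Y33), (P, Y33) ✓
E=S35: rows 2, 4, 6, 13 → {D,G} = (M, Y27), (M, Y27), (M, Y27), (M, Y27) ✓
E=S14: rows 3, 5 → {D,G} = (O, Y84), (O, Y84) ✓
E=S36: rows 7, 12 → {D,G} takes values {(J, Y55), (K, Y33)} — violation
E=S71: rows 8, 14 → {D,G} = (E, Y96), (E, Y96) ✓
E=S62: row 11 → {D,G} = (K, Y30) ✓
The only E value with inconsistent RHS is E=S36.

S36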